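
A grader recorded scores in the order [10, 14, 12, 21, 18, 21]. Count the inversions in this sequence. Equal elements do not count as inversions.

Sweep left to right; for each value list the smaller values that follow it:
10 → none → 0
14 → 12 → 1
12 → none → 0
21 → 18 → 1
18 → none → 0
21 → none → 0
Sum: 0 + 1 + 0 + 1 + 0 + 0 = 2

There are 2 out-of-order pairs.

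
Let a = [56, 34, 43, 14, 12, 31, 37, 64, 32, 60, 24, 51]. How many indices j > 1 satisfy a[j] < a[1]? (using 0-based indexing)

5

The element at index 1 is 34.
Elements after it: 43, 14, 12, 31, 37, 64, 32, 60, 24, 51
Those smaller than 34: 14, 12, 31, 32, 24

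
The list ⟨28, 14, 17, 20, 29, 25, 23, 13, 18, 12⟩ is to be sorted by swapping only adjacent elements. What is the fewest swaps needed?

29 swaps

The minimum number of adjacent swaps to sort an array equals its inversion count, since every such swap removes exactly one inversion.
Count inversions — for each element, later elements that are smaller:
28: 14, 17, 20, 25, 23, 13, 18, 12 → 8
14: 13, 12 → 2
17: 13, 12 → 2
20: 13, 18, 12 → 3
29: 25, 23, 13, 18, 12 → 5
25: 23, 13, 18, 12 → 4
23: 13, 18, 12 → 3
13: 12 → 1
18: 12 → 1
12: none → 0
Total inversions: 8 + 2 + 2 + 3 + 5 + 4 + 3 + 1 + 1 + 0 = 29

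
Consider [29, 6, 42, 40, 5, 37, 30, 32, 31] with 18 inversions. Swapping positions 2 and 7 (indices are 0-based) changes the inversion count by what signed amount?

-5

Positions 2 and 7 hold 42 and 32; after swapping, the array is [29, 6, 32, 40, 5, 37, 30, 42, 31].
Element-by-element contributions:
29: 2
6: 1
32: 3
40: 4
5: 0
37: 2
30: 0
42: 1
31: 0
Sum: 2 + 1 + 3 + 4 + 0 + 2 + 0 + 1 + 0 = 13
Change: 13 − 18 = -5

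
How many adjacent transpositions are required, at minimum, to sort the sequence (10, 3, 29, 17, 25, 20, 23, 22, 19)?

The minimum number of adjacent swaps to sort an array equals its inversion count, since every such swap removes exactly one inversion.
Count inversions — for each element, later elements that are smaller:
10: 3 → 1
3: none → 0
29: 17, 25, 20, 23, 22, 19 → 6
17: none → 0
25: 20, 23, 22, 19 → 4
20: 19 → 1
23: 22, 19 → 2
22: 19 → 1
19: none → 0
Total inversions: 1 + 0 + 6 + 0 + 4 + 1 + 2 + 1 + 0 = 15

15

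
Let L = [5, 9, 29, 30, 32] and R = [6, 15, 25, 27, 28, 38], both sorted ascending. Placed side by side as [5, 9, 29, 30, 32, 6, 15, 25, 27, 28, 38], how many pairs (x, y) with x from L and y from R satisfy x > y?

16

For each element r of the right run, count left-run elements greater than r:
r = 6: 9, 29, 30, 32 → 4
r = 15: 29, 30, 32 → 3
r = 25: 29, 30, 32 → 3
r = 27: 29, 30, 32 → 3
r = 28: 29, 30, 32 → 3
r = 38: none → 0
Cross-inversions: 4 + 3 + 3 + 3 + 3 + 0 = 16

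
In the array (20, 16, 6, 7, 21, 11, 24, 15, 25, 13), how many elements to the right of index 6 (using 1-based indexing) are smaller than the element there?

The element at index 6 is 11.
Elements after it: 24, 15, 25, 13
None of them are smaller than 11.

0 such elements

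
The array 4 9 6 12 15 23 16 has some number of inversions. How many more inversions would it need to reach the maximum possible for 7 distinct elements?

Maximum inversions for 7 distinct elements is C(7, 2) = 7·6/2 = 21.
Current inversions — for each element, count later smaller elements:
4: 0
9: 1
6: 0
12: 0
15: 0
23: 1
16: 0
Current total: 0 + 1 + 0 + 0 + 0 + 1 + 0 = 2
Shortfall: 21 − 2 = 19

19 inversions short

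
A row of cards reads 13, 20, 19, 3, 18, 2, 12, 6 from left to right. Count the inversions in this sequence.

Element-by-element contributions:
13 → 3, 2, 12, 6 → 4
20 → 19, 3, 18, 2, 12, 6 → 6
19 → 3, 18, 2, 12, 6 → 5
3 → 2 → 1
18 → 2, 12, 6 → 3
2 → none → 0
12 → 6 → 1
6 → none → 0
Sum: 4 + 6 + 5 + 1 + 3 + 0 + 1 + 0 = 20

Inversions: 20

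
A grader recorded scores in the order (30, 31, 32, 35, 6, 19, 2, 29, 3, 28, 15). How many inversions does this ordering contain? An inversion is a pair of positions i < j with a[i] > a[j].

Inversions: 37

Element-by-element contributions:
30 → 6, 19, 2, 29, 3, 28, 15 → 7
31 → 6, 19, 2, 29, 3, 28, 15 → 7
32 → 6, 19, 2, 29, 3, 28, 15 → 7
35 → 6, 19, 2, 29, 3, 28, 15 → 7
6 → 2, 3 → 2
19 → 2, 3, 15 → 3
2 → none → 0
29 → 3, 28, 15 → 3
3 → none → 0
28 → 15 → 1
15 → none → 0
Sum: 7 + 7 + 7 + 7 + 2 + 3 + 0 + 3 + 0 + 1 + 0 = 37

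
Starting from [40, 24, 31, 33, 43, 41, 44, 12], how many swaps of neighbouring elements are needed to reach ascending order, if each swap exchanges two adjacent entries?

11

Minimum adjacent swaps = number of inversions (each swap of adjacent out-of-order elements removes one inversion and no swap can remove more).
Count inversions — for each element, later elements that are smaller:
40: 24, 31, 33, 12 → 4
24: 12 → 1
31: 12 → 1
33: 12 → 1
43: 41, 12 → 2
41: 12 → 1
44: 12 → 1
12: none → 0
Total inversions: 4 + 1 + 1 + 1 + 2 + 1 + 1 + 0 = 11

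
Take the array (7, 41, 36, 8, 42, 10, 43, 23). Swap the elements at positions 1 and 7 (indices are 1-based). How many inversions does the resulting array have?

Positions 1 and 7 hold 7 and 43; after swapping, the array is [43, 41, 36, 8, 42, 10, 7, 23].
Sweep left to right; for each value list the smaller values that follow it:
43: 7
41: 5
36: 4
8: 1
42: 3
10: 1
7: 0
23: 0
Sum: 7 + 5 + 4 + 1 + 3 + 1 + 0 + 0 = 21

21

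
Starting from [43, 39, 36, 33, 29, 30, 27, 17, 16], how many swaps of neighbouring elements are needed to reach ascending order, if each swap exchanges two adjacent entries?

35

The minimum number of adjacent swaps to sort an array equals its inversion count, since every such swap removes exactly one inversion.
Count inversions — for each element, later elements that are smaller:
43: 39, 36, 33, 29, 30, 27, 17, 16 → 8
39: 36, 33, 29, 30, 27, 17, 16 → 7
36: 33, 29, 30, 27, 17, 16 → 6
33: 29, 30, 27, 17, 16 → 5
29: 27, 17, 16 → 3
30: 27, 17, 16 → 3
27: 17, 16 → 2
17: 16 → 1
16: none → 0
Total inversions: 8 + 7 + 6 + 5 + 3 + 3 + 2 + 1 + 0 = 35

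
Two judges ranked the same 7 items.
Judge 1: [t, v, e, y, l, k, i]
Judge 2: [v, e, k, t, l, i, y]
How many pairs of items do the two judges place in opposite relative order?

There are 7 discordant pairs.

Assign each item its position (1..7) in the first ordering, then rewrite the second ordering as that position sequence:
positions: t→1, v→2, e→3, y→4, l→5, k→6, i→7
second ordering as positions: [2, 3, 6, 1, 5, 7, 4]
Discordant pairs = inversions in this position sequence.
2: 1 → 1
3: 1 → 1
6: 1, 5, 4 → 3
1: 0
5: 4 → 1
7: 4 → 1
4: 0
Total: 1 + 1 + 3 + 0 + 1 + 1 + 0 = 7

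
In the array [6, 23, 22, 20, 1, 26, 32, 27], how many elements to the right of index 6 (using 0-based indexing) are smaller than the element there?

1

The element at index 6 is 32.
Elements after it: 27
Those smaller than 32: 27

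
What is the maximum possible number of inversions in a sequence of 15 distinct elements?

A reversed (strictly descending) arrangement makes every pair an inversion, giving C(15, 2) inversions.
C(15, 2) = 15·14/2 = 105

There are 105 inversions.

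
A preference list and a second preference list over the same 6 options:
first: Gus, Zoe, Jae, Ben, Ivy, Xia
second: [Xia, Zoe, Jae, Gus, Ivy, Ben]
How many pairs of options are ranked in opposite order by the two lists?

8

Assign each item its position (1..6) in the first ordering, then rewrite the second ordering as that position sequence:
positions: Gus→1, Zoe→2, Jae→3, Ben→4, Ivy→5, Xia→6
second ordering as positions: [6, 2, 3, 1, 5, 4]
Discordant pairs = inversions in this position sequence.
6: 2, 3, 1, 5, 4 → 5
2: 1 → 1
3: 1 → 1
1: 0
5: 4 → 1
4: 0
Total: 5 + 1 + 1 + 0 + 1 + 0 = 8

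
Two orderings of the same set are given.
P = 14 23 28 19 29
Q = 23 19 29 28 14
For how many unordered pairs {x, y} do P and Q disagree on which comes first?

6

Assign each item its position (1..5) in the first ordering, then rewrite the second ordering as that position sequence:
positions: 14→1, 23→2, 28→3, 19→4, 29→5
second ordering as positions: [2, 4, 5, 3, 1]
Discordant pairs = inversions in this position sequence.
2: 1 → 1
4: 3, 1 → 2
5: 3, 1 → 2
3: 1 → 1
1: 0
Total: 1 + 2 + 2 + 1 + 0 = 6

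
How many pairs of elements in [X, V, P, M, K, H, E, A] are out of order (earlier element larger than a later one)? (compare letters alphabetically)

28 out-of-order pairs

Count, for each position, how many later elements it exceeds:
X: 7
V: 6
P: 5
M: 4
K: 3
H: 2
E: 1
A: 0
Sum: 7 + 6 + 5 + 4 + 3 + 2 + 1 + 0 = 28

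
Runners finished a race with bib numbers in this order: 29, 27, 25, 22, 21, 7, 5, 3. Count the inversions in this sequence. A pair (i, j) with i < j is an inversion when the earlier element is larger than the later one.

Count, for each position, how many later elements it exceeds:
29: 7
27: 6
25: 5
22: 4
21: 3
7: 2
5: 1
3: 0
Sum: 7 + 6 + 5 + 4 + 3 + 2 + 1 + 0 = 28

28 inversions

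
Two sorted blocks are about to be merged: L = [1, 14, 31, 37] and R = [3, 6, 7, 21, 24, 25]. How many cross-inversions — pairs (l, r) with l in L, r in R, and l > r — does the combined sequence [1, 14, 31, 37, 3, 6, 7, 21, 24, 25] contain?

Count, for every r in R, how many entries of L exceed r:
r = 3: 14, 31, 37 → 3
r = 6: 14, 31, 37 → 3
r = 7: 14, 31, 37 → 3
r = 21: 31, 37 → 2
r = 24: 31, 37 → 2
r = 25: 31, 37 → 2
Cross-inversions: 3 + 3 + 3 + 2 + 2 + 2 = 15

15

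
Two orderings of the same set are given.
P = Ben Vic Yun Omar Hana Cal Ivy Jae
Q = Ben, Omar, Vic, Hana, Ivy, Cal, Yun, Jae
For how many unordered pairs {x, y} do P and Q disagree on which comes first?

Assign each item its position (1..8) in the first ordering, then rewrite the second ordering as that position sequence:
positions: Ben→1, Vic→2, Yun→3, Omar→4, Hana→5, Cal→6, Ivy→7, Jae→8
second ordering as positions: [1, 4, 2, 5, 7, 6, 3, 8]
Discordant pairs = inversions in this position sequence.
1: 0
4: 2, 3 → 2
2: 0
5: 3 → 1
7: 6, 3 → 2
6: 3 → 1
3: 0
8: 0
Total: 0 + 2 + 0 + 1 + 2 + 1 + 0 + 0 = 6

6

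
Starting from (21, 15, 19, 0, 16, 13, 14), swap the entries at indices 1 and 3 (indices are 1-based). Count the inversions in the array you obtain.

14

Positions 1 and 3 hold 21 and 19; after swapping, the array is [19, 15, 21, 0, 16, 13, 14].
Count, for each position, how many later elements it exceeds:
19: 5
15: 3
21: 4
0: 0
16: 2
13: 0
14: 0
Sum: 5 + 3 + 4 + 0 + 2 + 0 + 0 = 14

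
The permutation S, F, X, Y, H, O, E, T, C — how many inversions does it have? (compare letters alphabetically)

Inversions: 23

Count, for each position, how many later elements it exceeds:
S: 5
F: 2
X: 5
Y: 5
H: 2
O: 2
E: 1
T: 1
C: 0
Sum: 5 + 2 + 5 + 5 + 2 + 2 + 1 + 1 + 0 = 23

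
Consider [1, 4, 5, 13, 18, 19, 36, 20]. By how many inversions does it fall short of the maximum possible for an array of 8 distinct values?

27 inversions short

Maximum inversions for 8 distinct elements is C(8, 2) = 8·7/2 = 28.
Current inversions — for each element, count later smaller elements:
1: 0
4: 0
5: 0
13: 0
18: 0
19: 0
36: 1
20: 0
Current total: 0 + 0 + 0 + 0 + 0 + 0 + 1 + 0 = 1
Shortfall: 28 − 1 = 27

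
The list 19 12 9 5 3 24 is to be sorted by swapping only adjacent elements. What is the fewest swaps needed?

Each adjacent swap fixes exactly one inversion, so the minimum swap count equals the number of inversions.
Count inversions — for each element, later elements that are smaller:
19: 12, 9, 5, 3 → 4
12: 9, 5, 3 → 3
9: 5, 3 → 2
5: 3 → 1
3: none → 0
24: none → 0
Total inversions: 4 + 3 + 2 + 1 + 0 + 0 = 10

10 swaps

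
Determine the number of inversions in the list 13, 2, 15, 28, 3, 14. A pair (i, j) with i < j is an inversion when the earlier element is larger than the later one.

6 out-of-order pairs

Inversion pairs (indices are 0-based):
(0,1): 13 > 2
(0,4): 13 > 3
(2,4): 15 > 3
(2,5): 15 > 14
(3,4): 28 > 3
(3,5): 28 > 14
That's 6 pairs.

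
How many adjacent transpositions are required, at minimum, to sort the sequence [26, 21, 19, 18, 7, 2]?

15

Minimum adjacent swaps = number of inversions (each swap of adjacent out-of-order elements removes one inversion and no swap can remove more).
Count inversions — for each element, later elements that are smaller:
26: 21, 19, 18, 7, 2 → 5
21: 19, 18, 7, 2 → 4
19: 18, 7, 2 → 3
18: 7, 2 → 2
7: 2 → 1
2: none → 0
Total inversions: 5 + 4 + 3 + 2 + 1 + 0 = 15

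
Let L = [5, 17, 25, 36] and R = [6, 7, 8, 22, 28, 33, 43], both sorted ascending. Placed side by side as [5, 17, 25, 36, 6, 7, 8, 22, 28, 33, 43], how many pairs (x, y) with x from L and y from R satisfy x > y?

Split inversions: 13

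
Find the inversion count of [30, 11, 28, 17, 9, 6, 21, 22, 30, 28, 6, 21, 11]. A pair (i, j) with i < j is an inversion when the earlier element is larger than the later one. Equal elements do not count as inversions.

For each element, count later entries that are smaller:
30 → 11, 28, 17, 9, 6, 21, 22, 28, 6, 21, 11 → 11
11 → 9, 6, 6 → 3
28 → 17, 9, 6, 21, 22, 6, 21, 11 → 8
17 → 9, 6, 6, 11 → 4
9 → 6, 6 → 2
6 → none → 0
21 → 6, 11 → 2
22 → 6, 21, 11 → 3
30 → 28, 6, 21, 11 → 4
28 → 6, 21, 11 → 3
6 → none → 0
21 → 11 → 1
11 → none → 0
Sum: 11 + 3 + 8 + 4 + 2 + 0 + 2 + 3 + 4 + 3 + 0 + 1 + 0 = 41

Out-of-order pairs: 41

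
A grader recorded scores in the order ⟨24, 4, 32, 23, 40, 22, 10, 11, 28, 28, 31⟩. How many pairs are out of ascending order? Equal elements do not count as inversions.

23 inversions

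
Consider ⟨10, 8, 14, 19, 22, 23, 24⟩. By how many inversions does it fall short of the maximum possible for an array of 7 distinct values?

Maximum inversions for 7 distinct elements is C(7, 2) = 7·6/2 = 21.
Current inversions — for each element, count later smaller elements:
10: 1
8: 0
14: 0
19: 0
22: 0
23: 0
24: 0
Current total: 1 + 0 + 0 + 0 + 0 + 0 + 0 = 1
Shortfall: 21 − 1 = 20

20 inversions short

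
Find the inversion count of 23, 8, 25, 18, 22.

Sweep left to right; for each value list the smaller values that follow it:
23: 3
8: 0
25: 2
18: 0
22: 0
Sum: 3 + 0 + 2 + 0 + 0 = 5

5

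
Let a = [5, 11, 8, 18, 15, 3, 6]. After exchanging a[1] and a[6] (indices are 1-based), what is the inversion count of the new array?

Positions 1 and 6 hold 5 and 3; after swapping, the array is [3, 11, 8, 18, 15, 5, 6].
Sweep left to right; for each value list the smaller values that follow it:
3 → none → 0
11 → 8, 5, 6 → 3
8 → 5, 6 → 2
18 → 15, 5, 6 → 3
15 → 5, 6 → 2
5 → none → 0
6 → none → 0
Sum: 0 + 3 + 2 + 3 + 2 + 0 + 0 = 10

There are 10 inversions.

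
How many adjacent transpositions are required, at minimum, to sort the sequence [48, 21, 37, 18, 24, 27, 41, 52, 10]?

The minimum number of adjacent swaps to sort an array equals its inversion count, since every such swap removes exactly one inversion.
Count inversions — for each element, later elements that are smaller:
48: 21, 37, 18, 24, 27, 41, 10 → 7
21: 18, 10 → 2
37: 18, 24, 27, 10 → 4
18: 10 → 1
24: 10 → 1
27: 10 → 1
41: 10 → 1
52: 10 → 1
10: none → 0
Total inversions: 7 + 2 + 4 + 1 + 1 + 1 + 1 + 1 + 0 = 18

18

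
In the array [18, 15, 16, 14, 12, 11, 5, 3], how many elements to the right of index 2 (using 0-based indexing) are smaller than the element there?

The element at index 2 is 16.
Elements after it: 14, 12, 11, 5, 3
Those smaller than 16: 14, 12, 11, 5, 3

5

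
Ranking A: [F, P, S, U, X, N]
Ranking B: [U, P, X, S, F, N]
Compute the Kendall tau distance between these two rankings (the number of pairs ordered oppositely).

Assign each item its position (1..6) in the first ordering, then rewrite the second ordering as that position sequence:
positions: F→1, P→2, S→3, U→4, X→5, N→6
second ordering as positions: [4, 2, 5, 3, 1, 6]
Discordant pairs = inversions in this position sequence.
4: 2, 3, 1 → 3
2: 1 → 1
5: 3, 1 → 2
3: 1 → 1
1: 0
6: 0
Total: 3 + 1 + 2 + 1 + 0 + 0 = 7

7 discordant pairs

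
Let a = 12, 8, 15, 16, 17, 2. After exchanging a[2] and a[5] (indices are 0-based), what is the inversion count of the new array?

5 inversions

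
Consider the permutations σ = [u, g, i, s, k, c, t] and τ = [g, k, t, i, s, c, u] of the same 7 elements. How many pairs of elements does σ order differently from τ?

Discordant pairs: 11

Assign each item its position (1..7) in the first ordering, then rewrite the second ordering as that position sequence:
positions: u→1, g→2, i→3, s→4, k→5, c→6, t→7
second ordering as positions: [2, 5, 7, 3, 4, 6, 1]
Discordant pairs = inversions in this position sequence.
2: 1 → 1
5: 3, 4, 1 → 3
7: 3, 4, 6, 1 → 4
3: 1 → 1
4: 1 → 1
6: 1 → 1
1: 0
Total: 1 + 3 + 4 + 1 + 1 + 1 + 0 = 11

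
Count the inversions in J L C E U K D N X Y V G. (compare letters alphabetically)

Inversions: 22

Count, for each position, how many later elements it exceeds:
J: 4
L: 5
C: 0
E: 1
U: 4
K: 2
D: 0
N: 1
X: 2
Y: 2
V: 1
G: 0
Sum: 4 + 5 + 0 + 1 + 4 + 2 + 0 + 1 + 2 + 2 + 1 + 0 = 22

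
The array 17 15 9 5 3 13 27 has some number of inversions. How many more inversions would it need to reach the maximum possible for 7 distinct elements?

9 inversions short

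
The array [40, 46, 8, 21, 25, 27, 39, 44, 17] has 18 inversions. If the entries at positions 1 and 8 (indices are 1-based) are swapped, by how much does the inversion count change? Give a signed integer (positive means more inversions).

+1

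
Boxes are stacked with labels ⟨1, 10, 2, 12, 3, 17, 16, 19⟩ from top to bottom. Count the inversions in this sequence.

There are 4 inversions.

Element-by-element contributions:
1 → none → 0
10 → 2, 3 → 2
2 → none → 0
12 → 3 → 1
3 → none → 0
17 → 16 → 1
16 → none → 0
19 → none → 0
Sum: 0 + 2 + 0 + 1 + 0 + 1 + 0 + 0 = 4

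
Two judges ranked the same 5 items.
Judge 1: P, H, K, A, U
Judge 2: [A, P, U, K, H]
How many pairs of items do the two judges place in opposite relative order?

Assign each item its position (1..5) in the first ordering, then rewrite the second ordering as that position sequence:
positions: P→1, H→2, K→3, A→4, U→5
second ordering as positions: [4, 1, 5, 3, 2]
Discordant pairs = inversions in this position sequence.
4: 1, 3, 2 → 3
1: 0
5: 3, 2 → 2
3: 2 → 1
2: 0
Total: 3 + 0 + 2 + 1 + 0 = 6

6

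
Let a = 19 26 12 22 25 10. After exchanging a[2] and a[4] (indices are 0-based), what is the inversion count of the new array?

12 inversions

Positions 2 and 4 hold 12 and 25; after swapping, the array is [19, 26, 25, 22, 12, 10].
Count, for each position, how many later elements it exceeds:
19: 2
26: 4
25: 3
22: 2
12: 1
10: 0
Sum: 2 + 4 + 3 + 2 + 1 + 0 = 12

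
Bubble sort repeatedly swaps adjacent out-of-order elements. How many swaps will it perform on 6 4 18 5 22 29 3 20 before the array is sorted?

The minimum number of adjacent swaps to sort an array equals its inversion count, since every such swap removes exactly one inversion.
Count inversions — for each element, later elements that are smaller:
6: 4, 5, 3 → 3
4: 3 → 1
18: 5, 3 → 2
5: 3 → 1
22: 3, 20 → 2
29: 3, 20 → 2
3: none → 0
20: none → 0
Total inversions: 3 + 1 + 2 + 1 + 2 + 2 + 0 + 0 = 11

11 adjacent swaps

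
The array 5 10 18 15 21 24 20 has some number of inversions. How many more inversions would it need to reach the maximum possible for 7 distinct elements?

18

Maximum inversions for 7 distinct elements is C(7, 2) = 7·6/2 = 21.
Current inversions — for each element, count later smaller elements:
5: 0
10: 0
18: 1
15: 0
21: 1
24: 1
20: 0
Current total: 0 + 0 + 1 + 0 + 1 + 1 + 0 = 3
Shortfall: 21 − 3 = 18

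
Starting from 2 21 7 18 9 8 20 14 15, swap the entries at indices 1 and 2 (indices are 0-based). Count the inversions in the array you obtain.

13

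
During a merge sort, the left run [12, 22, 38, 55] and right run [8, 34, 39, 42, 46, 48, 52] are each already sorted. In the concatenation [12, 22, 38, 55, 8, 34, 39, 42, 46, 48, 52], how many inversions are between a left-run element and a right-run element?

Split inversions: 11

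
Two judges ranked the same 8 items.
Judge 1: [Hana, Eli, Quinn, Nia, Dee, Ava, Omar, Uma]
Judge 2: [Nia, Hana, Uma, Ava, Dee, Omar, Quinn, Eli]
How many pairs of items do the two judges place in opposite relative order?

16

Assign each item its position (1..8) in the first ordering, then rewrite the second ordering as that position sequence:
positions: Hana→1, Eli→2, Quinn→3, Nia→4, Dee→5, Ava→6, Omar→7, Uma→8
second ordering as positions: [4, 1, 8, 6, 5, 7, 3, 2]
Discordant pairs = inversions in this position sequence.
4: 1, 3, 2 → 3
1: 0
8: 6, 5, 7, 3, 2 → 5
6: 5, 3, 2 → 3
5: 3, 2 → 2
7: 3, 2 → 2
3: 2 → 1
2: 0
Total: 3 + 0 + 5 + 3 + 2 + 2 + 1 + 0 = 16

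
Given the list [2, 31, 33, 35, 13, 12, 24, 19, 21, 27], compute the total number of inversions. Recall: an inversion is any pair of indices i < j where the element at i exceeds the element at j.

For each element, count later entries that are smaller:
2 → none → 0
31 → 13, 12, 24, 19, 21, 27 → 6
33 → 13, 12, 24, 19, 21, 27 → 6
35 → 13, 12, 24, 19, 21, 27 → 6
13 → 12 → 1
12 → none → 0
24 → 19, 21 → 2
19 → none → 0
21 → none → 0
27 → none → 0
Sum: 0 + 6 + 6 + 6 + 1 + 0 + 2 + 0 + 0 + 0 = 21

21 out-of-order pairs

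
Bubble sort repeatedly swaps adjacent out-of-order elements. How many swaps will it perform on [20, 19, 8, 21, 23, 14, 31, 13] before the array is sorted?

Each adjacent swap fixes exactly one inversion, so the minimum swap count equals the number of inversions.
Count inversions — for each element, later elements that are smaller:
20: 19, 8, 14, 13 → 4
19: 8, 14, 13 → 3
8: none → 0
21: 14, 13 → 2
23: 14, 13 → 2
14: 13 → 1
31: 13 → 1
13: none → 0
Total inversions: 4 + 3 + 0 + 2 + 2 + 1 + 1 + 0 = 13

There are 13 adjacent swaps.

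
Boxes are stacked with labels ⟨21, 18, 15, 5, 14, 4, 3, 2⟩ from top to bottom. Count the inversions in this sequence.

Element-by-element contributions:
21 → 18, 15, 5, 14, 4, 3, 2 → 7
18 → 15, 5, 14, 4, 3, 2 → 6
15 → 5, 14, 4, 3, 2 → 5
5 → 4, 3, 2 → 3
14 → 4, 3, 2 → 3
4 → 3, 2 → 2
3 → 2 → 1
2 → none → 0
Sum: 7 + 6 + 5 + 3 + 3 + 2 + 1 + 0 = 27

27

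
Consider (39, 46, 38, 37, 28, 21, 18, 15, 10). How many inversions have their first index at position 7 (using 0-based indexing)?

1 such element

The element at index 7 is 15.
Elements after it: 10
Those smaller than 15: 10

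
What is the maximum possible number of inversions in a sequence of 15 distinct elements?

105 inversions

A reversed (strictly descending) arrangement makes every pair an inversion, giving C(15, 2) inversions.
C(15, 2) = 15·14/2 = 105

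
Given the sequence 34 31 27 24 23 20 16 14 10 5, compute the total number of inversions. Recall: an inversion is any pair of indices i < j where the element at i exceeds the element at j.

Inversions: 45

Element-by-element contributions:
34: 9
31: 8
27: 7
24: 6
23: 5
20: 4
16: 3
14: 2
10: 1
5: 0
Sum: 9 + 8 + 7 + 6 + 5 + 4 + 3 + 2 + 1 + 0 = 45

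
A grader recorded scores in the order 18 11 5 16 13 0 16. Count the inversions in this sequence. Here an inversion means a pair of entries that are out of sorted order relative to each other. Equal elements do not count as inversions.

Inversions: 12

For each element, count later entries that are smaller:
18 → 11, 5, 16, 13, 0, 16 → 6
11 → 5, 0 → 2
5 → 0 → 1
16 → 13, 0 → 2
13 → 0 → 1
0 → none → 0
16 → none → 0
Sum: 6 + 2 + 1 + 2 + 1 + 0 + 0 = 12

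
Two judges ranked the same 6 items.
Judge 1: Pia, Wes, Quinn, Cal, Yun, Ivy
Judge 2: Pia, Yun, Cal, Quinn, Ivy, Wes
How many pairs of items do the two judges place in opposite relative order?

7

Assign each item its position (1..6) in the first ordering, then rewrite the second ordering as that position sequence:
positions: Pia→1, Wes→2, Quinn→3, Cal→4, Yun→5, Ivy→6
second ordering as positions: [1, 5, 4, 3, 6, 2]
Discordant pairs = inversions in this position sequence.
1: 0
5: 4, 3, 2 → 3
4: 3, 2 → 2
3: 2 → 1
6: 2 → 1
2: 0
Total: 0 + 3 + 2 + 1 + 1 + 0 = 7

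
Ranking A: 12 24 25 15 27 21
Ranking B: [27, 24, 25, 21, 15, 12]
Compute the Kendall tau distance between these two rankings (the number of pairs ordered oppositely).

Discordant pairs: 9

Assign each item its position (1..6) in the first ordering, then rewrite the second ordering as that position sequence:
positions: 12→1, 24→2, 25→3, 15→4, 27→5, 21→6
second ordering as positions: [5, 2, 3, 6, 4, 1]
Discordant pairs = inversions in this position sequence.
5: 2, 3, 4, 1 → 4
2: 1 → 1
3: 1 → 1
6: 4, 1 → 2
4: 1 → 1
1: 0
Total: 4 + 1 + 1 + 2 + 1 + 0 = 9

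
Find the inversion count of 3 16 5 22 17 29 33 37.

Sweep left to right; for each value list the smaller values that follow it:
3: 0
16: 1
5: 0
22: 1
17: 0
29: 0
33: 0
37: 0
Sum: 0 + 1 + 0 + 1 + 0 + 0 + 0 + 0 = 2

There are 2 out-of-order pairs.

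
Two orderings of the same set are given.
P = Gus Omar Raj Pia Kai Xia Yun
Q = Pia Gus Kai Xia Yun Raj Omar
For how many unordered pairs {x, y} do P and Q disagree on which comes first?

Assign each item its position (1..7) in the first ordering, then rewrite the second ordering as that position sequence:
positions: Gus→1, Omar→2, Raj→3, Pia→4, Kai→5, Xia→6, Yun→7
second ordering as positions: [4, 1, 5, 6, 7, 3, 2]
Discordant pairs = inversions in this position sequence.
4: 1, 3, 2 → 3
1: 0
5: 3, 2 → 2
6: 3, 2 → 2
7: 3, 2 → 2
3: 2 → 1
2: 0
Total: 3 + 0 + 2 + 2 + 2 + 1 + 0 = 10

10 disagreeing pairs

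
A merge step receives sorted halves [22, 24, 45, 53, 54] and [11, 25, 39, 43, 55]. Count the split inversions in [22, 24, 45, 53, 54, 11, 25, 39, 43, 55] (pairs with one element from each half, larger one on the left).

There are 14 split inversions.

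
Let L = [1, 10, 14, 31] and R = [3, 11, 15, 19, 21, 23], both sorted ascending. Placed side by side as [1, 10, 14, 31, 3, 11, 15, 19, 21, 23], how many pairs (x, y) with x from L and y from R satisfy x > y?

Cross-inversions: 9

Count, for every r in R, how many entries of L exceed r:
r = 3: 10, 14, 31 → 3
r = 11: 14, 31 → 2
r = 15: 31 → 1
r = 19: 31 → 1
r = 21: 31 → 1
r = 23: 31 → 1
Cross-inversions: 3 + 2 + 1 + 1 + 1 + 1 = 9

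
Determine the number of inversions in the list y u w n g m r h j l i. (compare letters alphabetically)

42

Count, for each position, how many later elements it exceeds:
y: 10
u: 8
w: 8
n: 6
g: 0
m: 4
r: 4
h: 0
j: 1
l: 1
i: 0
Sum: 10 + 8 + 8 + 6 + 0 + 4 + 4 + 0 + 1 + 1 + 0 = 42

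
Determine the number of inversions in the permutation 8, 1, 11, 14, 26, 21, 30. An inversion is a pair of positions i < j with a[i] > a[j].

2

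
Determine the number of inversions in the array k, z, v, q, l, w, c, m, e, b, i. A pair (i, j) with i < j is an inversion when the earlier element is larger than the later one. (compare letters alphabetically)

40 inversions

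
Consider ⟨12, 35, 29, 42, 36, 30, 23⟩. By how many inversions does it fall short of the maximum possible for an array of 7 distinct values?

11 inversions short

Maximum inversions for 7 distinct elements is C(7, 2) = 7·6/2 = 21.
Current inversions — for each element, count later smaller elements:
12: 0
35: 3
29: 1
42: 3
36: 2
30: 1
23: 0
Current total: 0 + 3 + 1 + 3 + 2 + 1 + 0 = 10
Shortfall: 21 − 10 = 11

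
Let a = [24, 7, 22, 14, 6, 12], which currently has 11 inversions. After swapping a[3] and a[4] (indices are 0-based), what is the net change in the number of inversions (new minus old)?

-1

Positions 3 and 4 hold 14 and 6; after swapping, the array is [24, 7, 22, 6, 14, 12].
Count, for each position, how many later elements it exceeds:
24 → 7, 22, 6, 14, 12 → 5
7 → 6 → 1
22 → 6, 14, 12 → 3
6 → none → 0
14 → 12 → 1
12 → none → 0
Sum: 5 + 1 + 3 + 0 + 1 + 0 = 10
Change: 10 − 11 = -1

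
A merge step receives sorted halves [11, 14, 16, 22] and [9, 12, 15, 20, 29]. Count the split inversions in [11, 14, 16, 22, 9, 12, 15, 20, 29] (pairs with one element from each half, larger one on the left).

Take each right-half value and tally the left-half values above it:
r = 9: 11, 14, 16, 22 → 4
r = 12: 14, 16, 22 → 3
r = 15: 16, 22 → 2
r = 20: 22 → 1
r = 29: none → 0
Cross-inversions: 4 + 3 + 2 + 1 + 0 = 10

Split inversions: 10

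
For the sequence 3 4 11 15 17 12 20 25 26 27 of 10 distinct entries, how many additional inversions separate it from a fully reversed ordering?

43

Maximum inversions for 10 distinct elements is C(10, 2) = 10·9/2 = 45.
Current inversions — for each element, count later smaller elements:
3: 0
4: 0
11: 0
15: 1
17: 1
12: 0
20: 0
25: 0
26: 0
27: 0
Current total: 0 + 0 + 0 + 1 + 1 + 0 + 0 + 0 + 0 + 0 = 2
Shortfall: 45 − 2 = 43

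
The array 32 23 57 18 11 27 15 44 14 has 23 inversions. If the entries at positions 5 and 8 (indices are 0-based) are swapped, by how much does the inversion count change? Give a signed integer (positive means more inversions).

-3

Positions 5 and 8 hold 27 and 14; after swapping, the array is [32, 23, 57, 18, 11, 14, 15, 44, 27].
Count, for each position, how many later elements it exceeds:
32: 6
23: 4
57: 6
18: 3
11: 0
14: 0
15: 0
44: 1
27: 0
Sum: 6 + 4 + 6 + 3 + 0 + 0 + 0 + 1 + 0 = 20
Change: 20 − 23 = -3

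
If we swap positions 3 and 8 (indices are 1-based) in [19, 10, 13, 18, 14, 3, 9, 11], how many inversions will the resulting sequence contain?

18

Positions 3 and 8 hold 13 and 11; after swapping, the array is [19, 10, 11, 18, 14, 3, 9, 13].
Element-by-element contributions:
19 → 10, 11, 18, 14, 3, 9, 13 → 7
10 → 3, 9 → 2
11 → 3, 9 → 2
18 → 14, 3, 9, 13 → 4
14 → 3, 9, 13 → 3
3 → none → 0
9 → none → 0
13 → none → 0
Sum: 7 + 2 + 2 + 4 + 3 + 0 + 0 + 0 = 18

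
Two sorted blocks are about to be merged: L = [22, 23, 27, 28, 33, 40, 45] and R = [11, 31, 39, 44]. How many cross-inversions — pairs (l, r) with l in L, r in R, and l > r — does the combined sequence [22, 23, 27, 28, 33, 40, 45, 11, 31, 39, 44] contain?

Count, for every r in R, how many entries of L exceed r:
r = 11: 22, 23, 27, 28, 33, 40, 45 → 7
r = 31: 33, 40, 45 → 3
r = 39: 40, 45 → 2
r = 44: 45 → 1
Cross-inversions: 7 + 3 + 2 + 1 = 13

13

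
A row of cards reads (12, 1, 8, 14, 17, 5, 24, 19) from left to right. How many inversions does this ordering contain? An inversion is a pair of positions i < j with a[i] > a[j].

Element-by-element contributions:
12 → 1, 8, 5 → 3
1 → none → 0
8 → 5 → 1
14 → 5 → 1
17 → 5 → 1
5 → none → 0
24 → 19 → 1
19 → none → 0
Sum: 3 + 0 + 1 + 1 + 1 + 0 + 1 + 0 = 7

Inversions: 7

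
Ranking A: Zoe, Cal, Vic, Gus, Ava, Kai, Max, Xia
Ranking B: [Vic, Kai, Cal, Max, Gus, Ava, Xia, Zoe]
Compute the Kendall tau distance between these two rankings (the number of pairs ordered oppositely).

13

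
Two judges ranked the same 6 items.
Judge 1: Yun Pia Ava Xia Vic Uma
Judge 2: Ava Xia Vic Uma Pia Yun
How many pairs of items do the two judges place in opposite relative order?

There are 9 discordant pairs.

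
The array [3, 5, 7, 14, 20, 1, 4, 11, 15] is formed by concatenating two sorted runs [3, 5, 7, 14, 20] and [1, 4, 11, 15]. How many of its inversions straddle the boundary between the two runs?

12

Take each right-half value and tally the left-half values above it:
r = 1: 3, 5, 7, 14, 20 → 5
r = 4: 5, 7, 14, 20 → 4
r = 11: 14, 20 → 2
r = 15: 20 → 1
Cross-inversions: 5 + 4 + 2 + 1 = 12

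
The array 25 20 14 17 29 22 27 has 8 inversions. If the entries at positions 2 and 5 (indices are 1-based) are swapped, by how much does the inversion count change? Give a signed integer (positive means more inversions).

+1

Positions 2 and 5 hold 20 and 29; after swapping, the array is [25, 29, 14, 17, 20, 22, 27].
For each element, count later entries that are smaller:
25: 4
29: 5
14: 0
17: 0
20: 0
22: 0
27: 0
Sum: 4 + 5 + 0 + 0 + 0 + 0 + 0 = 9
Change: 9 − 8 = +1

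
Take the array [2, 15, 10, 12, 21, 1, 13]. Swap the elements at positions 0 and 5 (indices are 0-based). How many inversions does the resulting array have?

8

Positions 0 and 5 hold 2 and 1; after swapping, the array is [1, 15, 10, 12, 21, 2, 13].
Element-by-element contributions:
1: 0
15: 4
10: 1
12: 1
21: 2
2: 0
13: 0
Sum: 0 + 4 + 1 + 1 + 2 + 0 + 0 = 8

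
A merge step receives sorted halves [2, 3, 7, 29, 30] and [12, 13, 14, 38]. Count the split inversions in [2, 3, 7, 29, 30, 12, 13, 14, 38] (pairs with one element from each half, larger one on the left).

6

Count, for every r in R, how many entries of L exceed r:
r = 12: 29, 30 → 2
r = 13: 29, 30 → 2
r = 14: 29, 30 → 2
r = 38: none → 0
Cross-inversions: 2 + 2 + 2 + 0 = 6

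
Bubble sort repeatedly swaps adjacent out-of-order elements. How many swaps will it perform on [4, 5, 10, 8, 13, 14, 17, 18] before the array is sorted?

1 swap

Minimum adjacent swaps = number of inversions (each swap of adjacent out-of-order elements removes one inversion and no swap can remove more).
Count inversions — for each element, later elements that are smaller:
4: none → 0
5: none → 0
10: 8 → 1
8: none → 0
13: none → 0
14: none → 0
17: none → 0
18: none → 0
Total inversions: 0 + 0 + 1 + 0 + 0 + 0 + 0 + 0 = 1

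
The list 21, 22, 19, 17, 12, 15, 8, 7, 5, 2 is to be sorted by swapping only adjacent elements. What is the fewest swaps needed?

There are 43 adjacent swaps.

Each adjacent swap fixes exactly one inversion, so the minimum swap count equals the number of inversions.
Count inversions — for each element, later elements that are smaller:
21: 19, 17, 12, 15, 8, 7, 5, 2 → 8
22: 19, 17, 12, 15, 8, 7, 5, 2 → 8
19: 17, 12, 15, 8, 7, 5, 2 → 7
17: 12, 15, 8, 7, 5, 2 → 6
12: 8, 7, 5, 2 → 4
15: 8, 7, 5, 2 → 4
8: 7, 5, 2 → 3
7: 5, 2 → 2
5: 2 → 1
2: none → 0
Total inversions: 8 + 8 + 7 + 6 + 4 + 4 + 3 + 2 + 1 + 0 = 43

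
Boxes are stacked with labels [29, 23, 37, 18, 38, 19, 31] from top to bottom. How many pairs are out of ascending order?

10

Out-of-order index pairs (1-indexed):
(1,2): 29 > 23
(1,4): 29 > 18
(1,6): 29 > 19
(2,4): 23 > 18
(2,6): 23 > 19
(3,4): 37 > 18
(3,6): 37 > 19
(3,7): 37 > 31
(5,6): 38 > 19
(5,7): 38 > 31
That's 10 pairs.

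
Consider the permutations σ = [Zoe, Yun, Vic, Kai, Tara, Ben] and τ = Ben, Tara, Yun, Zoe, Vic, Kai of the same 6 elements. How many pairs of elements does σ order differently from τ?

Discordant pairs: 10

Assign each item its position (1..6) in the first ordering, then rewrite the second ordering as that position sequence:
positions: Zoe→1, Yun→2, Vic→3, Kai→4, Tara→5, Ben→6
second ordering as positions: [6, 5, 2, 1, 3, 4]
Discordant pairs = inversions in this position sequence.
6: 5, 2, 1, 3, 4 → 5
5: 2, 1, 3, 4 → 4
2: 1 → 1
1: 0
3: 0
4: 0
Total: 5 + 4 + 1 + 0 + 0 + 0 = 10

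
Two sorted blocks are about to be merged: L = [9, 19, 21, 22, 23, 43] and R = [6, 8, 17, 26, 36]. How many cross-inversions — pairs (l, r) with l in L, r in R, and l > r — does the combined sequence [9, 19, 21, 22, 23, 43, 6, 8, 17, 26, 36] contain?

19

Take each right-half value and tally the left-half values above it:
r = 6: 9, 19, 21, 22, 23, 43 → 6
r = 8: 9, 19, 21, 22, 23, 43 → 6
r = 17: 19, 21, 22, 23, 43 → 5
r = 26: 43 → 1
r = 36: 43 → 1
Cross-inversions: 6 + 6 + 5 + 1 + 1 = 19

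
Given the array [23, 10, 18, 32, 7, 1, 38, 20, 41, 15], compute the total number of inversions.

Count, for each position, how many later elements it exceeds:
23: 6
10: 2
18: 3
32: 4
7: 1
1: 0
38: 2
20: 1
41: 1
15: 0
Sum: 6 + 2 + 3 + 4 + 1 + 0 + 2 + 1 + 1 + 0 = 20

20 inversions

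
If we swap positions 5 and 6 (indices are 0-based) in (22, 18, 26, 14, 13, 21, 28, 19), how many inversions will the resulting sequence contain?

15 inversions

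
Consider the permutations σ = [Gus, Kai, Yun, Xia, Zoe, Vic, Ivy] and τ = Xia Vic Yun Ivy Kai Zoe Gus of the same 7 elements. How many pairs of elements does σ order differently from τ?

There are 14 discordant pairs.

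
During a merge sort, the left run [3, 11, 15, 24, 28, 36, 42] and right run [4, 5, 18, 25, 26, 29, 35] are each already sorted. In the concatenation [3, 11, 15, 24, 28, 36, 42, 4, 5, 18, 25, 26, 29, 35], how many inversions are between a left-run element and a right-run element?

Cross-inversions: 26

Take each right-half value and tally the left-half values above it:
r = 4: 11, 15, 24, 28, 36, 42 → 6
r = 5: 11, 15, 24, 28, 36, 42 → 6
r = 18: 24, 28, 36, 42 → 4
r = 25: 28, 36, 42 → 3
r = 26: 28, 36, 42 → 3
r = 29: 36, 42 → 2
r = 35: 36, 42 → 2
Cross-inversions: 6 + 6 + 4 + 3 + 3 + 2 + 2 = 26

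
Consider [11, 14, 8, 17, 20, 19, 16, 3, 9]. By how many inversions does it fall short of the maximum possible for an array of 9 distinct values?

17 inversions short

Maximum inversions for 9 distinct elements is C(9, 2) = 9·8/2 = 36.
Current inversions — for each element, count later smaller elements:
11: 3
14: 3
8: 1
17: 3
20: 4
19: 3
16: 2
3: 0
9: 0
Current total: 3 + 3 + 1 + 3 + 4 + 3 + 2 + 0 + 0 = 19
Shortfall: 36 − 19 = 17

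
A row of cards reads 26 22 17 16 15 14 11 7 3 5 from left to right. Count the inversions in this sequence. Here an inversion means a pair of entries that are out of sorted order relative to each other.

For each element, count later entries that are smaller:
26 → 22, 17, 16, 15, 14, 11, 7, 3, 5 → 9
22 → 17, 16, 15, 14, 11, 7, 3, 5 → 8
17 → 16, 15, 14, 11, 7, 3, 5 → 7
16 → 15, 14, 11, 7, 3, 5 → 6
15 → 14, 11, 7, 3, 5 → 5
14 → 11, 7, 3, 5 → 4
11 → 7, 3, 5 → 3
7 → 3, 5 → 2
3 → none → 0
5 → none → 0
Sum: 9 + 8 + 7 + 6 + 5 + 4 + 3 + 2 + 0 + 0 = 44

44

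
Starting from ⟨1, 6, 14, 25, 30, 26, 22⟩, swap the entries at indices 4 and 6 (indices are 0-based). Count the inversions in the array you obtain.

Positions 4 and 6 hold 30 and 22; after swapping, the array is [1, 6, 14, 25, 22, 26, 30].
Element-by-element contributions:
1 → none → 0
6 → none → 0
14 → none → 0
25 → 22 → 1
22 → none → 0
26 → none → 0
30 → none → 0
Sum: 0 + 0 + 0 + 1 + 0 + 0 + 0 = 1

1 inversion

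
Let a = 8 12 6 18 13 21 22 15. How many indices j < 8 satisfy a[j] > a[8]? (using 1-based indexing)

3

The element at index 8 is 15.
Elements before it: 8, 12, 6, 18, 13, 21, 22
Those larger than 15: 18, 21, 22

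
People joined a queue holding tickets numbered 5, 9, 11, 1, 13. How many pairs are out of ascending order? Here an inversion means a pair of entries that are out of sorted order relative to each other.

Listing every pair i<j with a[i]>a[j] (using 1-based positions):
(1,4): 5 > 1
(2,4): 9 > 1
(3,4): 11 > 1
That's 3 pairs.

3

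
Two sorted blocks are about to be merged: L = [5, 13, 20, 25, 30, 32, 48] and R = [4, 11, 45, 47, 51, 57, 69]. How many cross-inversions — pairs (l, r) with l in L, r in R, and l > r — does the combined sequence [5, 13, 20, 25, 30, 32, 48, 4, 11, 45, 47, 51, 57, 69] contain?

15 cross-inversions

Take each right-half value and tally the left-half values above it:
r = 4: 5, 13, 20, 25, 30, 32, 48 → 7
r = 11: 13, 20, 25, 30, 32, 48 → 6
r = 45: 48 → 1
r = 47: 48 → 1
r = 51: none → 0
r = 57: none → 0
r = 69: none → 0
Cross-inversions: 7 + 6 + 1 + 1 + 0 + 0 + 0 = 15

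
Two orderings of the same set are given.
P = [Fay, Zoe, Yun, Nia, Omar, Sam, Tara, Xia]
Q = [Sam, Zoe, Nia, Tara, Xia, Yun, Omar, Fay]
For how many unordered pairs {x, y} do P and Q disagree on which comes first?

16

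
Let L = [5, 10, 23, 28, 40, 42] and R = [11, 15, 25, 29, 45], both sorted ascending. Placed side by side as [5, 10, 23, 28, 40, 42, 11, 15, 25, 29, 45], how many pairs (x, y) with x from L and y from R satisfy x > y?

Count, for every r in R, how many entries of L exceed r:
r = 11: 23, 28, 40, 42 → 4
r = 15: 23, 28, 40, 42 → 4
r = 25: 28, 40, 42 → 3
r = 29: 40, 42 → 2
r = 45: none → 0
Cross-inversions: 4 + 4 + 3 + 2 + 0 = 13

Cross-inversions: 13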